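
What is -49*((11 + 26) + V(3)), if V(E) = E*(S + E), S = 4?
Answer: -2842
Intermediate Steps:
V(E) = E*(4 + E)
-49*((11 + 26) + V(3)) = -49*((11 + 26) + 3*(4 + 3)) = -49*(37 + 3*7) = -49*(37 + 21) = -49*58 = -2842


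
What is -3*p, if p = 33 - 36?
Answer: 9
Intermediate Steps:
p = -3
-3*p = -3*(-3) = 9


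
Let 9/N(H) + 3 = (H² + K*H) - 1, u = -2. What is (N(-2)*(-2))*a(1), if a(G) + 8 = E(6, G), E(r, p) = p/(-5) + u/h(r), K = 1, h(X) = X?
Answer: -384/5 ≈ -76.800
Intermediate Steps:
E(r, p) = -2/r - p/5 (E(r, p) = p/(-5) - 2/r = p*(-⅕) - 2/r = -p/5 - 2/r = -2/r - p/5)
a(G) = -25/3 - G/5 (a(G) = -8 + (-2/6 - G/5) = -8 + (-2*⅙ - G/5) = -8 + (-⅓ - G/5) = -25/3 - G/5)
N(H) = 9/(-4 + H + H²) (N(H) = 9/(-3 + ((H² + 1*H) - 1)) = 9/(-3 + ((H² + H) - 1)) = 9/(-3 + ((H + H²) - 1)) = 9/(-3 + (-1 + H + H²)) = 9/(-4 + H + H²))
(N(-2)*(-2))*a(1) = ((9/(-4 - 2 + (-2)²))*(-2))*(-25/3 - ⅕*1) = ((9/(-4 - 2 + 4))*(-2))*(-25/3 - ⅕) = ((9/(-2))*(-2))*(-128/15) = ((9*(-½))*(-2))*(-128/15) = -9/2*(-2)*(-128/15) = 9*(-128/15) = -384/5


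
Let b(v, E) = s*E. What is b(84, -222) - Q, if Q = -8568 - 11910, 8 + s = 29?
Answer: 15816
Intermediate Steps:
s = 21 (s = -8 + 29 = 21)
b(v, E) = 21*E
Q = -20478
b(84, -222) - Q = 21*(-222) - 1*(-20478) = -4662 + 20478 = 15816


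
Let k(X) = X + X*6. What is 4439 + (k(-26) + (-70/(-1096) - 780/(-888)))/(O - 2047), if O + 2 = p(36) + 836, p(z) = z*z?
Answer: 7466757485/1682908 ≈ 4436.8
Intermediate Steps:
p(z) = z²
O = 2130 (O = -2 + (36² + 836) = -2 + (1296 + 836) = -2 + 2132 = 2130)
k(X) = 7*X (k(X) = X + 6*X = 7*X)
4439 + (k(-26) + (-70/(-1096) - 780/(-888)))/(O - 2047) = 4439 + (7*(-26) + (-70/(-1096) - 780/(-888)))/(2130 - 2047) = 4439 + (-182 + (-70*(-1/1096) - 780*(-1/888)))/83 = 4439 + (-182 + (35/548 + 65/74))*(1/83) = 4439 + (-182 + 19105/20276)*(1/83) = 4439 - 3671127/20276*1/83 = 4439 - 3671127/1682908 = 7466757485/1682908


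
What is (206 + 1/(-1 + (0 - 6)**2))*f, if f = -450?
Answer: -648990/7 ≈ -92713.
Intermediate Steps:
(206 + 1/(-1 + (0 - 6)**2))*f = (206 + 1/(-1 + (0 - 6)**2))*(-450) = (206 + 1/(-1 + (-6)**2))*(-450) = (206 + 1/(-1 + 36))*(-450) = (206 + 1/35)*(-450) = (7211/35)*(-450) = -648990/7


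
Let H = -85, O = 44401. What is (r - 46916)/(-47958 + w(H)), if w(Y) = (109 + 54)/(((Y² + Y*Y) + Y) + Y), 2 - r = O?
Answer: 1303978200/684840077 ≈ 1.9041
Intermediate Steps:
r = -44399 (r = 2 - 1*44401 = 2 - 44401 = -44399)
w(Y) = 163/(2*Y + 2*Y²) (w(Y) = 163/(((Y² + Y²) + Y) + Y) = 163/((2*Y² + Y) + Y) = 163/((Y + 2*Y²) + Y) = 163/(2*Y + 2*Y²))
(r - 46916)/(-47958 + w(H)) = (-44399 - 46916)/(-47958 + (163/2)/(-85*(1 - 85))) = -91315/(-47958 + (163/2)*(-1/85)/(-84)) = -91315/(-47958 + (163/2)*(-1/85)*(-1/84)) = -91315/(-47958 + 163/14280) = -91315/(-684840077/14280) = -91315*(-14280/684840077) = 1303978200/684840077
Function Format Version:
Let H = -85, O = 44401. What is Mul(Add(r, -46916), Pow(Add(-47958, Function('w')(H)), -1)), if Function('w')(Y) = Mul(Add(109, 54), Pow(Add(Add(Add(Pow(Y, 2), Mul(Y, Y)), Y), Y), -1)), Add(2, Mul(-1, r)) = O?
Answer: Rational(1303978200, 684840077) ≈ 1.9041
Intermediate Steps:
r = -44399 (r = Add(2, Mul(-1, 44401)) = Add(2, -44401) = -44399)
Function('w')(Y) = Mul(163, Pow(Add(Mul(2, Y), Mul(2, Pow(Y, 2))), -1)) (Function('w')(Y) = Mul(163, Pow(Add(Add(Add(Pow(Y, 2), Pow(Y, 2)), Y), Y), -1)) = Mul(163, Pow(Add(Add(Mul(2, Pow(Y, 2)), Y), Y), -1)) = Mul(163, Pow(Add(Add(Y, Mul(2, Pow(Y, 2))), Y), -1)) = Mul(163, Pow(Add(Mul(2, Y), Mul(2, Pow(Y, 2))), -1)))
Mul(Add(r, -46916), Pow(Add(-47958, Function('w')(H)), -1)) = Mul(Add(-44399, -46916), Pow(Add(-47958, Mul(Rational(163, 2), Pow(-85, -1), Pow(Add(1, -85), -1))), -1)) = Mul(-91315, Pow(Add(-47958, Mul(Rational(163, 2), Rational(-1, 85), Pow(-84, -1))), -1)) = Mul(-91315, Pow(Add(-47958, Mul(Rational(163, 2), Rational(-1, 85), Rational(-1, 84))), -1)) = Mul(-91315, Pow(Add(-47958, Rational(163, 14280)), -1)) = Mul(-91315, Pow(Rational(-684840077, 14280), -1)) = Mul(-91315, Rational(-14280, 684840077)) = Rational(1303978200, 684840077)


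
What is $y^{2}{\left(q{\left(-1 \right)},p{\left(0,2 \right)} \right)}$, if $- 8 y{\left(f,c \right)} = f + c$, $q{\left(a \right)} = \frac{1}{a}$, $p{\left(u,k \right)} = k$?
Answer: $\frac{1}{64} \approx 0.015625$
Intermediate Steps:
$y{\left(f,c \right)} = - \frac{c}{8} - \frac{f}{8}$ ($y{\left(f,c \right)} = - \frac{f + c}{8} = - \frac{c + f}{8} = - \frac{c}{8} - \frac{f}{8}$)
$y^{2}{\left(q{\left(-1 \right)},p{\left(0,2 \right)} \right)} = \left(\left(- \frac{1}{8}\right) 2 - \frac{1}{8 \left(-1\right)}\right)^{2} = \left(- \frac{1}{4} - - \frac{1}{8}\right)^{2} = \left(- \frac{1}{4} + \frac{1}{8}\right)^{2} = \left(- \frac{1}{8}\right)^{2} = \frac{1}{64}$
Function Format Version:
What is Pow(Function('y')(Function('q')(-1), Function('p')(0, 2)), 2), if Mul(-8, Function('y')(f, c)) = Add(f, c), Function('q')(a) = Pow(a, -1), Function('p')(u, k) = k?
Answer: Rational(1, 64) ≈ 0.015625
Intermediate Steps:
Function('y')(f, c) = Add(Mul(Rational(-1, 8), c), Mul(Rational(-1, 8), f)) (Function('y')(f, c) = Mul(Rational(-1, 8), Add(f, c)) = Mul(Rational(-1, 8), Add(c, f)) = Add(Mul(Rational(-1, 8), c), Mul(Rational(-1, 8), f)))
Pow(Function('y')(Function('q')(-1), Function('p')(0, 2)), 2) = Pow(Add(Mul(Rational(-1, 8), 2), Mul(Rational(-1, 8), Pow(-1, -1))), 2) = Pow(Add(Rational(-1, 4), Mul(Rational(-1, 8), -1)), 2) = Pow(Add(Rational(-1, 4), Rational(1, 8)), 2) = Pow(Rational(-1, 8), 2) = Rational(1, 64)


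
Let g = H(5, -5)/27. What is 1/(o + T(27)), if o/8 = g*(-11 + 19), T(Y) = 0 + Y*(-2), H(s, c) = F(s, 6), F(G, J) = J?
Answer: -9/358 ≈ -0.025140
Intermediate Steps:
H(s, c) = 6
T(Y) = -2*Y (T(Y) = 0 - 2*Y = -2*Y)
g = 2/9 (g = 6/27 = 6*(1/27) = 2/9 ≈ 0.22222)
o = 128/9 (o = 8*(2*(-11 + 19)/9) = 8*((2/9)*8) = 8*(16/9) = 128/9 ≈ 14.222)
1/(o + T(27)) = 1/(128/9 - 2*27) = 1/(128/9 - 54) = 1/(-358/9) = -9/358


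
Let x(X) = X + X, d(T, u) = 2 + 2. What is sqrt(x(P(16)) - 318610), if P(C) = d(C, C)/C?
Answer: I*sqrt(1274438)/2 ≈ 564.46*I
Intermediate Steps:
d(T, u) = 4
P(C) = 4/C
x(X) = 2*X
sqrt(x(P(16)) - 318610) = sqrt(2*(4/16) - 318610) = sqrt(2*(4*(1/16)) - 318610) = sqrt(2*(1/4) - 318610) = sqrt(1/2 - 318610) = sqrt(-637219/2) = I*sqrt(1274438)/2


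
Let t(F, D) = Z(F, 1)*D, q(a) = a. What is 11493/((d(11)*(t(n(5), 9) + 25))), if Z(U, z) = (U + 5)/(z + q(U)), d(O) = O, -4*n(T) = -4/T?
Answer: 11493/704 ≈ 16.325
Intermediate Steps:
n(T) = 1/T (n(T) = -(-1)/T = 1/T)
Z(U, z) = (5 + U)/(U + z) (Z(U, z) = (U + 5)/(z + U) = (5 + U)/(U + z))
t(F, D) = D*(5 + F)/(1 + F) (t(F, D) = ((5 + F)/(F + 1))*D = ((5 + F)/(1 + F))*D = D*(5 + F)/(1 + F))
11493/((d(11)*(t(n(5), 9) + 25))) = 11493/((11*(9*(5 + 1/5)/(1 + 1/5) + 25))) = 11493/((11*(9*(5 + ⅕)/(1 + ⅕) + 25))) = 11493/((11*(9*(26/5)/(6/5) + 25))) = 11493/((11*(9*(⅚)*(26/5) + 25))) = 11493/((11*(39 + 25))) = 11493/((11*64)) = 11493/704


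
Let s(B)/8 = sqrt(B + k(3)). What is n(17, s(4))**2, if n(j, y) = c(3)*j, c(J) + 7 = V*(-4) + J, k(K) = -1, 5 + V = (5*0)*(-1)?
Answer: 73984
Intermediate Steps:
V = -5 (V = -5 + (5*0)*(-1) = -5 + 0*(-1) = -5 + 0 = -5)
c(J) = 13 + J (c(J) = -7 + (-5*(-4) + J) = -7 + (20 + J) = 13 + J)
s(B) = 8*sqrt(-1 + B) (s(B) = 8*sqrt(B - 1) = 8*sqrt(-1 + B))
n(j, y) = 16*j (n(j, y) = (13 + 3)*j = 16*j)
n(17, s(4))**2 = (16*17)**2 = 272**2 = 73984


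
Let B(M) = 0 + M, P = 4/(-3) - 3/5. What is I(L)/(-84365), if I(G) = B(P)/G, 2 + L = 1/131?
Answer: -131/11389275 ≈ -1.1502e-5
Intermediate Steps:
L = -261/131 (L = -2 + 1/131 = -261/131 ≈ -1.9924)
P = -29/15 (P = 4*(-⅓) - 3*⅕ = -4/3 - ⅗ = -29/15 ≈ -1.9333)
B(M) = M
I(G) = -29/(15*G)
I(L)/(-84365) = -29/(15*(-261/131))/(-84365) = -29/15*(-131/261)*(-1/84365) = (131/135)*(-1/84365) = -131/11389275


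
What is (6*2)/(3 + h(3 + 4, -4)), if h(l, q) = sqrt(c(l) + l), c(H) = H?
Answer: -36/5 + 12*sqrt(14)/5 ≈ 1.7800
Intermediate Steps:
h(l, q) = sqrt(2)*sqrt(l) (h(l, q) = sqrt(l + l) = sqrt(2*l) = sqrt(2)*sqrt(l))
(6*2)/(3 + h(3 + 4, -4)) = (6*2)/(3 + sqrt(2)*sqrt(3 + 4)) = 12/(3 + sqrt(2)*sqrt(7)) = 12/(3 + sqrt(14))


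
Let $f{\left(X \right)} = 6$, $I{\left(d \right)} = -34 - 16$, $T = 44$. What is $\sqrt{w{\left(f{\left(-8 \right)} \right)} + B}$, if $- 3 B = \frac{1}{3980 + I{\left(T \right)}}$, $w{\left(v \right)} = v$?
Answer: $\frac{\sqrt{92668090}}{3930} \approx 2.4495$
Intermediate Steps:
$I{\left(d \right)} = -50$ ($I{\left(d \right)} = -34 - 16 = -50$)
$B = - \frac{1}{11790}$ ($B = - \frac{1}{3 \left(3980 - 50\right)} = - \frac{1}{3 \cdot 3930} = \left(- \frac{1}{3}\right) \frac{1}{3930} = - \frac{1}{11790} \approx -8.4818 \cdot 10^{-5}$)
$\sqrt{w{\left(f{\left(-8 \right)} \right)} + B} = \sqrt{6 - \frac{1}{11790}} = \sqrt{\frac{70739}{11790}} = \frac{\sqrt{92668090}}{3930}$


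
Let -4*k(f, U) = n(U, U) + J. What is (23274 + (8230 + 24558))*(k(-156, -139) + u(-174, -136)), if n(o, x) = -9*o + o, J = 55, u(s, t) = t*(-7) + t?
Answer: 58781007/2 ≈ 2.9390e+7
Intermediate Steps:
u(s, t) = -6*t (u(s, t) = -7*t + t = -6*t)
n(o, x) = -8*o
k(f, U) = -55/4 + 2*U (k(f, U) = -(-8*U + 55)/4 = -(55 - 8*U)/4 = -55/4 + 2*U)
(23274 + (8230 + 24558))*(k(-156, -139) + u(-174, -136)) = (23274 + (8230 + 24558))*((-55/4 + 2*(-139)) - 6*(-136)) = (23274 + 32788)*((-55/4 - 278) + 816) = 56062*(-1167/4 + 816) = 56062*(2097/4) = 58781007/2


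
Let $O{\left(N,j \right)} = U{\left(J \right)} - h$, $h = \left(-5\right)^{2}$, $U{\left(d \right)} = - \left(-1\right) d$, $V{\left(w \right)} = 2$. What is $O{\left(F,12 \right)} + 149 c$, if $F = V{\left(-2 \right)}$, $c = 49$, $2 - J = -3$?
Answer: $7281$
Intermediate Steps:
$J = 5$ ($J = 2 - -3 = 2 + 3 = 5$)
$F = 2$
$U{\left(d \right)} = d$
$h = 25$
$O{\left(N,j \right)} = -20$ ($O{\left(N,j \right)} = 5 - 25 = -20$)
$O{\left(F,12 \right)} + 149 c = -20 + 149 \cdot 49 = -20 + 7301 = 7281$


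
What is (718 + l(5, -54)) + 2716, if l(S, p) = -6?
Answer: 3428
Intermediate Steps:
(718 + l(5, -54)) + 2716 = (718 - 6) + 2716 = 712 + 2716 = 3428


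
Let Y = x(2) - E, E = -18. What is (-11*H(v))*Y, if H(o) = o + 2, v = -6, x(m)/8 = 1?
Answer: 1144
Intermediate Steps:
x(m) = 8 (x(m) = 8*1 = 8)
H(o) = 2 + o
Y = 26 (Y = 8 - 1*(-18) = 8 + 18 = 26)
(-11*H(v))*Y = -11*(2 - 6)*26 = -11*(-4)*26 = 44*26 = 1144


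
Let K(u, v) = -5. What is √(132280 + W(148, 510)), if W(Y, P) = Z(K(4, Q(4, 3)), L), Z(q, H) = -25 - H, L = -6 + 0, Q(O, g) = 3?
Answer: √132261 ≈ 363.68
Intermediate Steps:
L = -6
W(Y, P) = -19 (W(Y, P) = -25 - 1*(-6) = -25 + 6 = -19)
√(132280 + W(148, 510)) = √(132280 - 19) = √132261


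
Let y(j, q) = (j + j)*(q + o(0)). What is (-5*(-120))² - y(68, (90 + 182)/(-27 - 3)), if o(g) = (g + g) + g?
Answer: 5418496/15 ≈ 3.6123e+5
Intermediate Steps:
o(g) = 3*g (o(g) = 2*g + g = 3*g)
y(j, q) = 2*j*q (y(j, q) = (j + j)*(q + 3*0) = (2*j)*(q + 0) = (2*j)*q = 2*j*q)
(-5*(-120))² - y(68, (90 + 182)/(-27 - 3)) = (-5*(-120))² - 2*68*(90 + 182)/(-27 - 3) = 600² - 2*68*272/(-30) = 360000 - 2*68*272*(-1/30) = 360000 - 2*68*(-136)/15 = 360000 - 1*(-18496/15) = 360000 + 18496/15 = 5418496/15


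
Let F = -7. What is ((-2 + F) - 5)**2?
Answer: 196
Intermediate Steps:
((-2 + F) - 5)**2 = ((-2 - 7) - 5)**2 = (-9 - 5)**2 = (-14)**2 = 196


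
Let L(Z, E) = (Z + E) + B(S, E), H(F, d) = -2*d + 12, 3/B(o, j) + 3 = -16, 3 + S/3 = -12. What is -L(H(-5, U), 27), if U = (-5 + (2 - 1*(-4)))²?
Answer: -700/19 ≈ -36.842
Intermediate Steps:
S = -45 (S = -9 + 3*(-12) = -9 - 36 = -45)
B(o, j) = -3/19 (B(o, j) = 3/(-3 - 16) = 3/(-19) = 3*(-1/19) = -3/19)
U = 1 (U = (-5 + (2 + 4))² = (-5 + 6)² = 1² = 1)
H(F, d) = 12 - 2*d
L(Z, E) = -3/19 + E + Z (L(Z, E) = (Z + E) - 3/19 = (E + Z) - 3/19 = -3/19 + E + Z)
-L(H(-5, U), 27) = -(-3/19 + 27 + (12 - 2*1)) = -(-3/19 + 27 + (12 - 2)) = -(-3/19 + 27 + 10) = -1*700/19 = -700/19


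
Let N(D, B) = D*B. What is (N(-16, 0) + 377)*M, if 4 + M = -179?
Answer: -68991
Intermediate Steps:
M = -183 (M = -4 - 179 = -183)
N(D, B) = B*D
(N(-16, 0) + 377)*M = (0*(-16) + 377)*(-183) = (0 + 377)*(-183) = 377*(-183) = -68991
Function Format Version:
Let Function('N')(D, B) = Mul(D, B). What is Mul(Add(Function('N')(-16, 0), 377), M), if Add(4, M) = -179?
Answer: -68991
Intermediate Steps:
M = -183 (M = Add(-4, -179) = -183)
Function('N')(D, B) = Mul(B, D)
Mul(Add(Function('N')(-16, 0), 377), M) = Mul(Add(Mul(0, -16), 377), -183) = Mul(Add(0, 377), -183) = Mul(377, -183) = -68991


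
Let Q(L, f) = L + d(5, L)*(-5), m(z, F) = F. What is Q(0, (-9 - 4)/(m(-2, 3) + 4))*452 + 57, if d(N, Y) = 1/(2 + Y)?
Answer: -1073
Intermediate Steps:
Q(L, f) = L - 5/(2 + L)
Q(0, (-9 - 4)/(m(-2, 3) + 4))*452 + 57 = ((-5 + 0*(2 + 0))/(2 + 0))*452 + 57 = ((-5 + 0*2)/2)*452 + 57 = ((-5 + 0)/2)*452 + 57 = ((1/2)*(-5))*452 + 57 = -5/2*452 + 57 = -1130 + 57 = -1073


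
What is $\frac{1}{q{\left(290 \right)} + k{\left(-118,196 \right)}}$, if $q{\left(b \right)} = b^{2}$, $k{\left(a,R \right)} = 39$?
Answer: $\frac{1}{84139} \approx 1.1885 \cdot 10^{-5}$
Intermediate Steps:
$\frac{1}{q{\left(290 \right)} + k{\left(-118,196 \right)}} = \frac{1}{290^{2} + 39} = \frac{1}{84100 + 39} = \frac{1}{84139}$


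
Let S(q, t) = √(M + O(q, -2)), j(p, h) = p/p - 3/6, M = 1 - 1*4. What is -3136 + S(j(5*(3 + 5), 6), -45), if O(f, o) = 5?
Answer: -3136 + √2 ≈ -3134.6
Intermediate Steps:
M = -3 (M = 1 - 4 = -3)
j(p, h) = ½ (j(p, h) = 1 - 3*⅙ = 1 - ½ = ½)
S(q, t) = √2 (S(q, t) = √(-3 + 5) = √2)
-3136 + S(j(5*(3 + 5), 6), -45) = -3136 + √2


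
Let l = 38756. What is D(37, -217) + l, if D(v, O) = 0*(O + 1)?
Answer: 38756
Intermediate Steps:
D(v, O) = 0 (D(v, O) = 0*(1 + O) = 0)
D(37, -217) + l = 0 + 38756 = 38756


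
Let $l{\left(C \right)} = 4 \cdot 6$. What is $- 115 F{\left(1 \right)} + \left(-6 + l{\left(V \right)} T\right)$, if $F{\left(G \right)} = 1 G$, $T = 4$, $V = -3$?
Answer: $-25$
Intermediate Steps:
$l{\left(C \right)} = 24$
$F{\left(G \right)} = G$
$- 115 F{\left(1 \right)} + \left(-6 + l{\left(V \right)} T\right) = \left(-115\right) 1 + \left(-6 + 24 \cdot 4\right) = -115 + \left(-6 + 96\right) = -115 + 90 = -25$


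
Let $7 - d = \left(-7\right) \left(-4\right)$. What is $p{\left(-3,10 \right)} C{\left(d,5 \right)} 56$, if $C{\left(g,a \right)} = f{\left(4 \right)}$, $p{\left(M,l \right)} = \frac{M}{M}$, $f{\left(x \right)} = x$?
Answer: $224$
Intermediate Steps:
$d = -21$ ($d = 7 - \left(-7\right) \left(-4\right) = 7 - 28 = -21$)
$p{\left(M,l \right)} = 1$
$C{\left(g,a \right)} = 4$
$p{\left(-3,10 \right)} C{\left(d,5 \right)} 56 = 1 \cdot 4 \cdot 56 = 4 \cdot 56 = 224$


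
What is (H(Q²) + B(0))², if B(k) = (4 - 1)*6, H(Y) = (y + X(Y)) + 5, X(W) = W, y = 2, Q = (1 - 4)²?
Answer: 11236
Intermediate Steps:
Q = 9 (Q = (-3)² = 9)
H(Y) = 7 + Y (H(Y) = (2 + Y) + 5 = 7 + Y)
B(k) = 18 (B(k) = 3*6 = 18)
(H(Q²) + B(0))² = ((7 + 9²) + 18)² = ((7 + 81) + 18)² = (88 + 18)² = 106² = 11236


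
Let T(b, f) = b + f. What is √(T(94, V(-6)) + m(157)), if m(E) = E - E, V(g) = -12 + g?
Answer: 2*√19 ≈ 8.7178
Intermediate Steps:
m(E) = 0
√(T(94, V(-6)) + m(157)) = √((94 + (-12 - 6)) + 0) = √((94 - 18) + 0) = √(76 + 0) = √76 = 2*√19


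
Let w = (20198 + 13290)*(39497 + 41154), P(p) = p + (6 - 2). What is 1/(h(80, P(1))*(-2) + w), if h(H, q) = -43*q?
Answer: 1/2700841118 ≈ 3.7025e-10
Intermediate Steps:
P(p) = 4 + p (P(p) = p + 4 = 4 + p)
w = 2700840688 (w = 33488*80651 = 2700840688)
1/(h(80, P(1))*(-2) + w) = 1/(-43*(4 + 1)*(-2) + 2700840688) = 1/(-43*5*(-2) + 2700840688) = 1/(-215*(-2) + 2700840688) = 1/(430 + 2700840688) = 1/2700841118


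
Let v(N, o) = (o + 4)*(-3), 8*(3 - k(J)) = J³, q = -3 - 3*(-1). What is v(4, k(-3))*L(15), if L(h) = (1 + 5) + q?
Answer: -747/4 ≈ -186.75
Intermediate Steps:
q = 0 (q = -3 + 3 = 0)
k(J) = 3 - J³/8
v(N, o) = -12 - 3*o (v(N, o) = (4 + o)*(-3) = -12 - 3*o)
L(h) = 6 (L(h) = (1 + 5) + 0 = 6 + 0 = 6)
v(4, k(-3))*L(15) = (-12 - 3*(3 - ⅛*(-3)³))*6 = (-12 - 3*(3 - ⅛*(-27)))*6 = (-12 - 3*(3 + 27/8))*6 = (-12 - 3*51/8)*6 = (-12 - 153/8)*6 = -249/8*6 = -747/4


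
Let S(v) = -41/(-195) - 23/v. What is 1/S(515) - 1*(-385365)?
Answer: 1281744075/3326 ≈ 3.8537e+5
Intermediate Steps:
S(v) = 41/195 - 23/v (S(v) = -41*(-1/195) - 23/v = 41/195 - 23/v)
1/S(515) - 1*(-385365) = 1/(41/195 - 23/515) - 1*(-385365) = 1/(41/195 - 23*1/515) + 385365 = 1/(41/195 - 23/515) + 385365 = 1/(3326/20085) + 385365 = 20085/3326 + 385365 = 1281744075/3326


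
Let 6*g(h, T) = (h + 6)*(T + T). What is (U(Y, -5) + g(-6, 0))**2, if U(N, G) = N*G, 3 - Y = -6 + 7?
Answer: 100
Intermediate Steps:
Y = 2 (Y = 3 - (-6 + 7) = 3 - 1*1 = 3 - 1 = 2)
U(N, G) = G*N
g(h, T) = T*(6 + h)/3 (g(h, T) = ((h + 6)*(T + T))/6 = ((6 + h)*(2*T))/6 = (2*T*(6 + h))/6 = T*(6 + h)/3)
(U(Y, -5) + g(-6, 0))**2 = (-5*2 + (1/3)*0*(6 - 6))**2 = (-10 + (1/3)*0*0)**2 = (-10 + 0)**2 = (-10)**2 = 100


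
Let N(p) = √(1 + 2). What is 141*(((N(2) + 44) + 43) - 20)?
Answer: 9447 + 141*√3 ≈ 9691.2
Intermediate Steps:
N(p) = √3
141*(((N(2) + 44) + 43) - 20) = 141*(((√3 + 44) + 43) - 20) = 141*(((44 + √3) + 43) - 20) = 141*((87 + √3) - 20) = 141*(67 + √3) = 9447 + 141*√3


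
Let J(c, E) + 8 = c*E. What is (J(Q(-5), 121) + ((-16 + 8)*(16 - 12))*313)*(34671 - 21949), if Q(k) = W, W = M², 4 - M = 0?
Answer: -102895536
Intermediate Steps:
M = 4 (M = 4 - 1*0 = 4 + 0 = 4)
W = 16 (W = 4² = 16)
Q(k) = 16
J(c, E) = -8 + E*c (J(c, E) = -8 + c*E = -8 + E*c)
(J(Q(-5), 121) + ((-16 + 8)*(16 - 12))*313)*(34671 - 21949) = ((-8 + 121*16) + ((-16 + 8)*(16 - 12))*313)*(34671 - 21949) = ((-8 + 1936) - 8*4*313)*12722 = (1928 - 32*313)*12722 = (1928 - 10016)*12722 = -8088*12722 = -102895536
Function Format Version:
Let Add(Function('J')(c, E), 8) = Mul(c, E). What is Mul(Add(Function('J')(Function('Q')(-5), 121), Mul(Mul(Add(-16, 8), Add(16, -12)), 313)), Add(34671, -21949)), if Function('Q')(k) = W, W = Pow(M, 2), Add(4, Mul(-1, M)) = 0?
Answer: -102895536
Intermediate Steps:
M = 4 (M = Add(4, Mul(-1, 0)) = Add(4, 0) = 4)
W = 16 (W = Pow(4, 2) = 16)
Function('Q')(k) = 16
Function('J')(c, E) = Add(-8, Mul(E, c)) (Function('J')(c, E) = Add(-8, Mul(c, E)) = Add(-8, Mul(E, c)))
Mul(Add(Function('J')(Function('Q')(-5), 121), Mul(Mul(Add(-16, 8), Add(16, -12)), 313)), Add(34671, -21949)) = Mul(Add(Add(-8, Mul(121, 16)), Mul(Mul(Add(-16, 8), Add(16, -12)), 313)), Add(34671, -21949)) = Mul(Add(Add(-8, 1936), Mul(Mul(-8, 4), 313)), 12722) = Mul(Add(1928, Mul(-32, 313)), 12722) = Mul(Add(1928, -10016), 12722) = Mul(-8088, 12722) = -102895536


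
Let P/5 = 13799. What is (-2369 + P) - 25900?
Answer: 40726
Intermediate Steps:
P = 68995 (P = 5*13799 = 68995)
(-2369 + P) - 25900 = (-2369 + 68995) - 25900 = 66626 - 25900 = 40726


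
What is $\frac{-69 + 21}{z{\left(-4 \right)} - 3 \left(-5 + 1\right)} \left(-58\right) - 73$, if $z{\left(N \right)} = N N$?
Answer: $\frac{185}{7} \approx 26.429$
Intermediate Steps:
$z{\left(N \right)} = N^{2}$
$\frac{-69 + 21}{z{\left(-4 \right)} - 3 \left(-5 + 1\right)} \left(-58\right) - 73 = \frac{-69 + 21}{\left(-4\right)^{2} - 3 \left(-5 + 1\right)} \left(-58\right) - 73 = - \frac{48}{16 - -12} \left(-58\right) - 73 = - \frac{48}{16 + 12} \left(-58\right) - 73 = - \frac{48}{28} \left(-58\right) - 73 = \left(-48\right) \frac{1}{28} \left(-58\right) - 73 = \left(- \frac{12}{7}\right) \left(-58\right) - 73 = \frac{696}{7} - 73 = \frac{185}{7}$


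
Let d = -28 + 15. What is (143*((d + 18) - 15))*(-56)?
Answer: 80080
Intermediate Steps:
d = -13
(143*((d + 18) - 15))*(-56) = (143*((-13 + 18) - 15))*(-56) = (143*(5 - 15))*(-56) = (143*(-10))*(-56) = -1430*(-56) = 80080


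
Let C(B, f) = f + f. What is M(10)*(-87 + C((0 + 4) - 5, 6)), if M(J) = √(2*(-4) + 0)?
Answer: -150*I*√2 ≈ -212.13*I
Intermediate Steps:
M(J) = 2*I*√2 (M(J) = √(-8 + 0) = √(-8) = 2*I*√2)
C(B, f) = 2*f
M(10)*(-87 + C((0 + 4) - 5, 6)) = (2*I*√2)*(-87 + 2*6) = (2*I*√2)*(-87 + 12) = (2*I*√2)*(-75) = -150*I*√2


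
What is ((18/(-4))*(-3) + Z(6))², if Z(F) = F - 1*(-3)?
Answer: 2025/4 ≈ 506.25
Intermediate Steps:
Z(F) = 3 + F (Z(F) = F + 3 = 3 + F)
((18/(-4))*(-3) + Z(6))² = ((18/(-4))*(-3) + (3 + 6))² = ((18*(-¼))*(-3) + 9)² = (-9/2*(-3) + 9)² = (27/2 + 9)² = (45/2)² = 2025/4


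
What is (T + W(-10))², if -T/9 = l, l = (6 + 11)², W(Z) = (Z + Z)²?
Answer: 4844401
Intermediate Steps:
W(Z) = 4*Z² (W(Z) = (2*Z)² = 4*Z²)
l = 289 (l = 17² = 289)
T = -2601 (T = -9*289 = -2601)
(T + W(-10))² = (-2601 + 4*(-10)²)² = (-2601 + 4*100)² = (-2601 + 400)² = (-2201)² = 4844401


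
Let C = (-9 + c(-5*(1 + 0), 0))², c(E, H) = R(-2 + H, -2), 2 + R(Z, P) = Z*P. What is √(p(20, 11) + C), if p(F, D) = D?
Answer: 2*√15 ≈ 7.7460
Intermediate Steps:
R(Z, P) = -2 + P*Z (R(Z, P) = -2 + Z*P = -2 + P*Z)
c(E, H) = 2 - 2*H (c(E, H) = -2 - 2*(-2 + H) = -2 + (4 - 2*H) = 2 - 2*H)
C = 49 (C = (-9 + (2 - 2*0))² = (-9 + (2 + 0))² = (-9 + 2)² = (-7)² = 49)
√(p(20, 11) + C) = √(11 + 49) = √60 = 2*√15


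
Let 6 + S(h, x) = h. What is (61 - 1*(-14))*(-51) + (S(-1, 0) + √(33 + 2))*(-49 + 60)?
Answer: -3902 + 11*√35 ≈ -3836.9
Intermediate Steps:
S(h, x) = -6 + h
(61 - 1*(-14))*(-51) + (S(-1, 0) + √(33 + 2))*(-49 + 60) = (61 - 1*(-14))*(-51) + ((-6 - 1) + √(33 + 2))*(-49 + 60) = (61 + 14)*(-51) + (-7 + √35)*11 = 75*(-51) + (-77 + 11*√35) = -3825 + (-77 + 11*√35) = -3902 + 11*√35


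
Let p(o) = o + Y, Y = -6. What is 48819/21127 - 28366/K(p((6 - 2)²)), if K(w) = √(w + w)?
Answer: 48819/21127 - 14183*√5/5 ≈ -6340.5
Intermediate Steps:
p(o) = -6 + o (p(o) = o - 6 = -6 + o)
K(w) = √2*√w (K(w) = √(2*w) = √2*√w)
48819/21127 - 28366/K(p((6 - 2)²)) = 48819/21127 - 28366*√2/(2*√(-6 + (6 - 2)²)) = 48819*(1/21127) - 28366*√2/(2*√(-6 + 4²)) = 48819/21127 - 28366*√2/(2*√(-6 + 16)) = 48819/21127 - 28366*√5/10 = 48819/21127 - 14183*√5/5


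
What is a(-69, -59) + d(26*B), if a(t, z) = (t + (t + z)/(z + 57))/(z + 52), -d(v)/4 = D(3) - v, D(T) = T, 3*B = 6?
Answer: 1377/7 ≈ 196.71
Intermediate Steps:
B = 2 (B = (⅓)*6 = 2)
d(v) = -12 + 4*v (d(v) = -4*(3 - v) = -12 + 4*v)
a(t, z) = (t + (t + z)/(57 + z))/(52 + z)
a(-69, -59) + d(26*B) = (-59 + 58*(-69) - 69*(-59))/(2964 + (-59)² + 109*(-59)) + (-12 + 4*(26*2)) = (-59 - 4002 + 4071)/(2964 + 3481 - 6431) + (-12 + 4*52) = 10/14 + (-12 + 208) = (1/14)*10 + 196 = 5/7 + 196 = 1377/7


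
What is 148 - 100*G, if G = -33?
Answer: 3448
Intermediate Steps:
148 - 100*G = 148 - 100*(-33) = 148 + 3300 = 3448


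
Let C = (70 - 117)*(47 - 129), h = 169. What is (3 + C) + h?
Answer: 4026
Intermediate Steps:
C = 3854 (C = -47*(-82) = 3854)
(3 + C) + h = (3 + 3854) + 169 = 3857 + 169 = 4026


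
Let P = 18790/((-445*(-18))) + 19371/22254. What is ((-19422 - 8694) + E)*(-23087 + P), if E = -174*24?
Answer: 246064397186478/330101 ≈ 7.4542e+8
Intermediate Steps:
E = -4176
P = 19110479/5941818 (P = 18790/8010 + 19371*(1/22254) = 18790*(1/8010) + 6457/7418 = 1879/801 + 6457/7418 = 19110479/5941818 ≈ 3.2163)
((-19422 - 8694) + E)*(-23087 + P) = ((-19422 - 8694) - 4176)*(-23087 + 19110479/5941818) = (-28116 - 4176)*(-137159641687/5941818) = -32292*(-137159641687/5941818) = 246064397186478/330101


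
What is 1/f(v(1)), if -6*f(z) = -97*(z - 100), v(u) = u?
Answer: -2/3201 ≈ -0.00062480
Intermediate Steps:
f(z) = -4850/3 + 97*z/6 (f(z) = -(-97)*(z - 100)/6 = -(-97)*(-100 + z)/6 = -(9700 - 97*z)/6 = -4850/3 + 97*z/6)
1/f(v(1)) = 1/(-4850/3 + (97/6)*1) = 1/(-4850/3 + 97/6) = 1/(-3201/2) = -2/3201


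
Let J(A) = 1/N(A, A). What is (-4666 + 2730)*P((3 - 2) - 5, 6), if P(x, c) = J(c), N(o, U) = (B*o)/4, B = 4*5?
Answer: -968/15 ≈ -64.533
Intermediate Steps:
B = 20
N(o, U) = 5*o (N(o, U) = (20*o)/4 = (20*o)*(¼) = 5*o)
J(A) = 1/(5*A)
P(x, c) = 1/(5*c)
(-4666 + 2730)*P((3 - 2) - 5, 6) = (-4666 + 2730)*((⅕)/6) = -1936/(5*6) = -1936*1/30 = -968/15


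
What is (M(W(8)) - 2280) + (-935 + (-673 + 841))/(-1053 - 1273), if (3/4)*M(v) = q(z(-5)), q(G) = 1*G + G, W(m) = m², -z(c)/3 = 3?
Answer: -5358337/2326 ≈ -2303.7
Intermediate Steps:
z(c) = -9 (z(c) = -3*3 = -9)
q(G) = 2*G (q(G) = G + G = 2*G)
M(v) = -24 (M(v) = 4*(2*(-9))/3 = (4/3)*(-18) = -24)
(M(W(8)) - 2280) + (-935 + (-673 + 841))/(-1053 - 1273) = (-24 - 2280) + (-935 + (-673 + 841))/(-1053 - 1273) = -2304 + (-935 + 168)/(-2326) = -2304 - 767*(-1/2326) = -2304 + 767/2326 = -5358337/2326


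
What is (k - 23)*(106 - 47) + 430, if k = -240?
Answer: -15087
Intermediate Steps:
(k - 23)*(106 - 47) + 430 = (-240 - 23)*(106 - 47) + 430 = -263*59 + 430 = -15517 + 430 = -15087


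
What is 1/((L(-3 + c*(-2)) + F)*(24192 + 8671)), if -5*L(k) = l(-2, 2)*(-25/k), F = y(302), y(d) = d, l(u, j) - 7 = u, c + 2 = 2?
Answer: 3/28952303 ≈ 1.0362e-7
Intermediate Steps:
c = 0 (c = -2 + 2 = 0)
l(u, j) = 7 + u
F = 302
L(k) = 25/k (L(k) = -(7 - 2)*(-25/k)/5 = -(-25)/k = 25/k)
1/((L(-3 + c*(-2)) + F)*(24192 + 8671)) = 1/((25/(-3 + 0*(-2)) + 302)*(24192 + 8671)) = 1/((25/(-3 + 0) + 302)*32863) = (1/32863)/(25/(-3) + 302) = (1/32863)/(25*(-⅓) + 302) = (1/32863)/(-25/3 + 302) = (1/32863)/(881/3) = (3/881)*(1/32863) = 3/28952303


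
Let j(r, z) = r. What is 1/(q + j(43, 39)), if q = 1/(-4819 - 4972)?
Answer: 9791/421012 ≈ 0.023256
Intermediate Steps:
q = -1/9791 (q = 1/(-9791) = -1/9791 ≈ -0.00010213)
1/(q + j(43, 39)) = 1/(-1/9791 + 43) = 1/(421012/9791) = 9791/421012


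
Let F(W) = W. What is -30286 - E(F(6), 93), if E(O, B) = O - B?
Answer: -30199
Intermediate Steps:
-30286 - E(F(6), 93) = -30286 - (6 - 1*93) = -30286 - (6 - 93) = -30286 - 1*(-87) = -30286 + 87 = -30199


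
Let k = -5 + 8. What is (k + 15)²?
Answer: 324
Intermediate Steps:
k = 3
(k + 15)² = (3 + 15)² = 18² = 324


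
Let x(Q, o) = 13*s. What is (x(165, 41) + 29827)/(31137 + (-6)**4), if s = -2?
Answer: 29801/32433 ≈ 0.91885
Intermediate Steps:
x(Q, o) = -26 (x(Q, o) = 13*(-2) = -26)
(x(165, 41) + 29827)/(31137 + (-6)**4) = (-26 + 29827)/(31137 + (-6)**4) = 29801/(31137 + 1296) = 29801/32433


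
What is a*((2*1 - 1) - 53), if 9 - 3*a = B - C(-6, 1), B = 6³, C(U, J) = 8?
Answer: 10348/3 ≈ 3449.3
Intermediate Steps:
B = 216
a = -199/3 (a = 3 - (216 - 1*8)/3 = 3 - (216 - 8)/3 = 3 - ⅓*208 = 3 - 208/3 = -199/3 ≈ -66.333)
a*((2*1 - 1) - 53) = -199*((2*1 - 1) - 53)/3 = -199*((2 - 1) - 53)/3 = -199*(1 - 53)/3 = -199/3*(-52) = 10348/3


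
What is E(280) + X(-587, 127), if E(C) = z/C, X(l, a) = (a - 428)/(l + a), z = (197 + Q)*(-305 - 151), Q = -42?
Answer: -810713/3220 ≈ -251.77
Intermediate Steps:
z = -70680 (z = (197 - 42)*(-305 - 151) = 155*(-456) = -70680)
X(l, a) = (-428 + a)/(a + l)
E(C) = -70680/C
E(280) + X(-587, 127) = -70680/280 + (-428 + 127)/(127 - 587) = -70680*1/280 - 301/(-460) = -1767/7 - 1/460*(-301) = -1767/7 + 301/460 = -810713/3220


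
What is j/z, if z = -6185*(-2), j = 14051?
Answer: 14051/12370 ≈ 1.1359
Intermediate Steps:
z = 12370
j/z = 14051/12370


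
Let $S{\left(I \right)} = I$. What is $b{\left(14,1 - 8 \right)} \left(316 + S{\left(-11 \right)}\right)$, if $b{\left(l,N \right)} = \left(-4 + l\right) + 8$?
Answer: $5490$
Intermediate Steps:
$b{\left(l,N \right)} = 4 + l$
$b{\left(14,1 - 8 \right)} \left(316 + S{\left(-11 \right)}\right) = \left(4 + 14\right) \left(316 - 11\right) = 18 \cdot 305 = 5490$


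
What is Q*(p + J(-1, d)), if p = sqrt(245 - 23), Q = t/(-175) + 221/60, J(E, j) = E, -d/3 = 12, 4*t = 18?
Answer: -7681/2100 + 7681*sqrt(222)/2100 ≈ 50.840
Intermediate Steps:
t = 9/2 (t = (1/4)*18 = 9/2 ≈ 4.5000)
d = -36 (d = -3*12 = -36)
Q = 7681/2100 (Q = (9/2)/(-175) + 221/60 = (9/2)*(-1/175) + 221*(1/60) = -9/350 + 221/60 = 7681/2100 ≈ 3.6576)
p = sqrt(222) ≈ 14.900
Q*(p + J(-1, d)) = 7681*(sqrt(222) - 1)/2100 = 7681*(-1 + sqrt(222))/2100 = -7681/2100 + 7681*sqrt(222)/2100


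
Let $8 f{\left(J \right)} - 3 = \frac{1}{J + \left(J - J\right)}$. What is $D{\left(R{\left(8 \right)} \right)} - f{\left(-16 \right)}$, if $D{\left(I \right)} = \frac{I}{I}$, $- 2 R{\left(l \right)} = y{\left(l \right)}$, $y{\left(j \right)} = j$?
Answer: $\frac{81}{128} \approx 0.63281$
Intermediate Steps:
$R{\left(l \right)} = - \frac{l}{2}$
$D{\left(I \right)} = 1$
$f{\left(J \right)} = \frac{3}{8} + \frac{1}{8 J}$ ($f{\left(J \right)} = \frac{3}{8} + \frac{1}{8 \left(J + \left(J - J\right)\right)} = \frac{3}{8} + \frac{1}{8 \left(J + 0\right)} = \frac{3}{8} + \frac{1}{8 J}$)
$D{\left(R{\left(8 \right)} \right)} - f{\left(-16 \right)} = 1 - \frac{1 + 3 \left(-16\right)}{8 \left(-16\right)} = 1 - \frac{1}{8} \left(- \frac{1}{16}\right) \left(1 - 48\right) = 1 - \frac{1}{8} \left(- \frac{1}{16}\right) \left(-47\right) = 1 - \frac{47}{128} = \frac{81}{128}$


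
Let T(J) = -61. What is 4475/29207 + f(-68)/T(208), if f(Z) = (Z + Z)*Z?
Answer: -269833361/1781627 ≈ -151.45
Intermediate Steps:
f(Z) = 2*Z**2 (f(Z) = (2*Z)*Z = 2*Z**2)
4475/29207 + f(-68)/T(208) = 4475/29207 + (2*(-68)**2)/(-61) = 4475*(1/29207) + (2*4624)*(-1/61) = 4475/29207 + 9248*(-1/61) = 4475/29207 - 9248/61 = -269833361/1781627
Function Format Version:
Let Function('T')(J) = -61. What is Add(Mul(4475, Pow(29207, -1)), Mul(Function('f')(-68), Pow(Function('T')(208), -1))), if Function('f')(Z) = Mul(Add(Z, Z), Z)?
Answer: Rational(-269833361, 1781627) ≈ -151.45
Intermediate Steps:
Function('f')(Z) = Mul(2, Pow(Z, 2)) (Function('f')(Z) = Mul(Mul(2, Z), Z) = Mul(2, Pow(Z, 2)))
Add(Mul(4475, Pow(29207, -1)), Mul(Function('f')(-68), Pow(Function('T')(208), -1))) = Add(Mul(4475, Pow(29207, -1)), Mul(Mul(2, Pow(-68, 2)), Pow(-61, -1))) = Add(Mul(4475, Rational(1, 29207)), Mul(Mul(2, 4624), Rational(-1, 61))) = Add(Rational(4475, 29207), Mul(9248, Rational(-1, 61))) = Add(Rational(4475, 29207), Rational(-9248, 61)) = Rational(-269833361, 1781627)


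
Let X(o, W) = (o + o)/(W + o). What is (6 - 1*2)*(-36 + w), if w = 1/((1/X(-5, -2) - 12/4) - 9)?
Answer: -16312/113 ≈ -144.35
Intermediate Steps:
X(o, W) = 2*o/(W + o) (X(o, W) = (2*o)/(W + o) = 2*o/(W + o))
w = -10/113 (w = 1/((1/(2*(-5)/(-2 - 5)) - 12/4) - 9) = 1/((1/(2*(-5)/(-7)) - 12*¼) - 9) = 1/((1/(2*(-5)*(-⅐)) - 3) - 9) = 1/((1/(10/7) - 3) - 9) = 1/((1*(7/10) - 3) - 9) = 1/((7/10 - 3) - 9) = 1/(-23/10 - 9) = 1/(-113/10) = -10/113 ≈ -0.088496)
(6 - 1*2)*(-36 + w) = (6 - 1*2)*(-36 - 10/113) = (6 - 2)*(-4078/113) = 4*(-4078/113) = -16312/113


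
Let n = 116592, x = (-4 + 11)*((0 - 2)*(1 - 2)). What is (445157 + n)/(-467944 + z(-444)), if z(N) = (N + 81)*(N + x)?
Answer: -561749/311854 ≈ -1.8013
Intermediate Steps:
x = 14 (x = 7*(-2*(-1)) = 7*2 = 14)
z(N) = (14 + N)*(81 + N) (z(N) = (N + 81)*(N + 14) = (81 + N)*(14 + N) = (14 + N)*(81 + N))
(445157 + n)/(-467944 + z(-444)) = (445157 + 116592)/(-467944 + (1134 + (-444)**2 + 95*(-444))) = 561749/(-467944 + (1134 + 197136 - 42180)) = 561749/(-467944 + 156090) = 561749/(-311854) = 561749*(-1/311854) = -561749/311854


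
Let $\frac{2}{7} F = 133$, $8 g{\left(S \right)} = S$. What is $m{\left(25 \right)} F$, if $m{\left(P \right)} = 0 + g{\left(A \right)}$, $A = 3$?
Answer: $\frac{2793}{16} \approx 174.56$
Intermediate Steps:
$g{\left(S \right)} = \frac{S}{8}$
$m{\left(P \right)} = \frac{3}{8}$ ($m{\left(P \right)} = 0 + \frac{1}{8} \cdot 3 = 0 + \frac{3}{8} = \frac{3}{8}$)
$F = \frac{931}{2}$ ($F = \frac{7}{2} \cdot 133 = \frac{931}{2} \approx 465.5$)
$m{\left(25 \right)} F = \frac{3}{8} \cdot \frac{931}{2} = \frac{2793}{16}$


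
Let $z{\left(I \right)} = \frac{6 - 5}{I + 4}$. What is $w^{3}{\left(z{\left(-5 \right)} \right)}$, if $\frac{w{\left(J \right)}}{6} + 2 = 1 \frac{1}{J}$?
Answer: $-5832$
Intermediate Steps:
$z{\left(I \right)} = \frac{1}{4 + I}$ ($z{\left(I \right)} = 1 \frac{1}{4 + I} = \frac{1}{4 + I}$)
$w{\left(J \right)} = -12 + \frac{6}{J}$ ($w{\left(J \right)} = -12 + 6 \cdot 1 \frac{1}{J} = -12 + \frac{6}{J}$)
$w^{3}{\left(z{\left(-5 \right)} \right)} = \left(-12 + \frac{6}{\frac{1}{4 - 5}}\right)^{3} = \left(-12 + \frac{6}{\frac{1}{-1}}\right)^{3} = \left(-12 + \frac{6}{-1}\right)^{3} = \left(-12 + 6 \left(-1\right)\right)^{3} = \left(-12 - 6\right)^{3} = \left(-18\right)^{3} = -5832$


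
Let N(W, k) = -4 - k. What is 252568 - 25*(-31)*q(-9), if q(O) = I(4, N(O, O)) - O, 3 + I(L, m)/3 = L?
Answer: 261868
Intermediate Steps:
I(L, m) = -9 + 3*L
q(O) = 3 - O (q(O) = (-9 + 3*4) - O = (-9 + 12) - O = 3 - O)
252568 - 25*(-31)*q(-9) = 252568 - 25*(-31)*(3 - 1*(-9)) = 252568 - (-775)*(3 + 9) = 252568 - (-775)*12 = 252568 - 1*(-9300) = 252568 + 9300 = 261868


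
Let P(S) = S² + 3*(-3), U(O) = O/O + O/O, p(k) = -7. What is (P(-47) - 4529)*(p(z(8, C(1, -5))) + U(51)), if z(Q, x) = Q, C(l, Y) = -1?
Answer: 11645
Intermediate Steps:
U(O) = 2 (U(O) = 1 + 1 = 2)
P(S) = -9 + S² (P(S) = S² - 9 = -9 + S²)
(P(-47) - 4529)*(p(z(8, C(1, -5))) + U(51)) = ((-9 + (-47)²) - 4529)*(-7 + 2) = ((-9 + 2209) - 4529)*(-5) = (2200 - 4529)*(-5) = -2329*(-5) = 11645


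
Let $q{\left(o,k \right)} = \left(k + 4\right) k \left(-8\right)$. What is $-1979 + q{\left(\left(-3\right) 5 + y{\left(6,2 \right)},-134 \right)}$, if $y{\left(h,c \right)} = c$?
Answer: $-141339$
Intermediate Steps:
$q{\left(o,k \right)} = - 8 k \left(4 + k\right)$ ($q{\left(o,k \right)} = \left(4 + k\right) k \left(-8\right) = k \left(4 + k\right) \left(-8\right) = - 8 k \left(4 + k\right)$)
$-1979 + q{\left(\left(-3\right) 5 + y{\left(6,2 \right)},-134 \right)} = -1979 - - 1072 \left(4 - 134\right) = -1979 - \left(-1072\right) \left(-130\right) = -1979 - 139360 = -141339$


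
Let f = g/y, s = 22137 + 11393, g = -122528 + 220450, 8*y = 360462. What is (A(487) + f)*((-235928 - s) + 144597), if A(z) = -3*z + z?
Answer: 21869816940466/180231 ≈ 1.2134e+8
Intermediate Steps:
A(z) = -2*z
y = 180231/4 (y = (1/8)*360462 = 180231/4 ≈ 45058.)
g = 97922
s = 33530
f = 391688/180231 (f = 97922/(180231/4) = 97922*(4/180231) = 391688/180231 ≈ 2.1733)
(A(487) + f)*((-235928 - s) + 144597) = (-2*487 + 391688/180231)*((-235928 - 1*33530) + 144597) = (-974 + 391688/180231)*((-235928 - 33530) + 144597) = -175153306*(-269458 + 144597)/180231 = -175153306/180231*(-124861) = 21869816940466/180231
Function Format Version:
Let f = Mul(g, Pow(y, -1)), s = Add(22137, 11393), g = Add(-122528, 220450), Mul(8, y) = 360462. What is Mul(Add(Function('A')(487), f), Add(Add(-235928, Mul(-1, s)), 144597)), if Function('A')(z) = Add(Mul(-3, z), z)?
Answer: Rational(21869816940466, 180231) ≈ 1.2134e+8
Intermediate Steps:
Function('A')(z) = Mul(-2, z)
y = Rational(180231, 4) (y = Mul(Rational(1, 8), 360462) = Rational(180231, 4) ≈ 45058.)
g = 97922
s = 33530
f = Rational(391688, 180231) (f = Mul(97922, Pow(Rational(180231, 4), -1)) = Mul(97922, Rational(4, 180231)) = Rational(391688, 180231) ≈ 2.1733)
Mul(Add(Function('A')(487), f), Add(Add(-235928, Mul(-1, s)), 144597)) = Mul(Add(Mul(-2, 487), Rational(391688, 180231)), Add(Add(-235928, Mul(-1, 33530)), 144597)) = Mul(Add(-974, Rational(391688, 180231)), Add(Add(-235928, -33530), 144597)) = Mul(Rational(-175153306, 180231), Add(-269458, 144597)) = Mul(Rational(-175153306, 180231), -124861) = Rational(21869816940466, 180231)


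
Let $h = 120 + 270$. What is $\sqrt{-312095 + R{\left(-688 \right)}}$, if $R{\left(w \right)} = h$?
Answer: $i \sqrt{311705} \approx 558.31 i$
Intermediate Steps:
$h = 390$
$R{\left(w \right)} = 390$
$\sqrt{-312095 + R{\left(-688 \right)}} = \sqrt{-312095 + 390} = \sqrt{-311705} = i \sqrt{311705}$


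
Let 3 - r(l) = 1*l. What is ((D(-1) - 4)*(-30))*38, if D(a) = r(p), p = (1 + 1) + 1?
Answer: 4560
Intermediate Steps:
p = 3 (p = 2 + 1 = 3)
r(l) = 3 - l
D(a) = 0 (D(a) = 3 - 1*3 = 3 - 3 = 0)
((D(-1) - 4)*(-30))*38 = ((0 - 4)*(-30))*38 = -4*(-30)*38 = 120*38 = 4560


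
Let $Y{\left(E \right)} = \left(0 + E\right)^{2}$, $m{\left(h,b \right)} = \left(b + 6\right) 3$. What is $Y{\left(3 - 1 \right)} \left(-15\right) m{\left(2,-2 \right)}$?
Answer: $-720$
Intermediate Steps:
$m{\left(h,b \right)} = 18 + 3 b$ ($m{\left(h,b \right)} = \left(6 + b\right) 3 = 18 + 3 b$)
$Y{\left(E \right)} = E^{2}$
$Y{\left(3 - 1 \right)} \left(-15\right) m{\left(2,-2 \right)} = \left(3 - 1\right)^{2} \left(-15\right) \left(18 + 3 \left(-2\right)\right) = 2^{2} \left(-15\right) \left(18 - 6\right) = 4 \left(-15\right) 12 = \left(-60\right) 12 = -720$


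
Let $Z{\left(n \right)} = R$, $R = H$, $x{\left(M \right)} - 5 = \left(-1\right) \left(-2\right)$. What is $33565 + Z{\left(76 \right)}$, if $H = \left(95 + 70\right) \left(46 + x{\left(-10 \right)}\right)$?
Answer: $42310$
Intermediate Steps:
$x{\left(M \right)} = 7$ ($x{\left(M \right)} = 5 - -2 = 5 + 2 = 7$)
$H = 8745$ ($H = \left(95 + 70\right) \left(46 + 7\right) = 165 \cdot 53 = 8745$)
$R = 8745$
$Z{\left(n \right)} = 8745$
$33565 + Z{\left(76 \right)} = 33565 + 8745 = 42310$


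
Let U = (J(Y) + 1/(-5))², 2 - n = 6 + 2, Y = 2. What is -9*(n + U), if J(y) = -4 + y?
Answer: 261/25 ≈ 10.440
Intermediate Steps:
n = -6 (n = 2 - (6 + 2) = 2 - 1*8 = 2 - 8 = -6)
U = 121/25 (U = ((-4 + 2) + 1/(-5))² = (-2 - ⅕)² = (-11/5)² = 121/25 ≈ 4.8400)
-9*(n + U) = -9*(-6 + 121/25) = -9*(-29/25) = 261/25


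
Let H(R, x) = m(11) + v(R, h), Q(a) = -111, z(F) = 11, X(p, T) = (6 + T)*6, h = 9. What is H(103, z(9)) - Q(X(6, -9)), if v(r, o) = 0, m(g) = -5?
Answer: 106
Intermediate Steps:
X(p, T) = 36 + 6*T
H(R, x) = -5 (H(R, x) = -5 + 0 = -5)
H(103, z(9)) - Q(X(6, -9)) = -5 - 1*(-111) = -5 + 111 = 106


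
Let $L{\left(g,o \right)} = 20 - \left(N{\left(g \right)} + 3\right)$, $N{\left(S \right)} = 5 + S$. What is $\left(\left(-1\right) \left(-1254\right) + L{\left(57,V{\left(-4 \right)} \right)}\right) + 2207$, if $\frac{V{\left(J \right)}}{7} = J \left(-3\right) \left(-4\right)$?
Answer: $3416$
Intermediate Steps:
$V{\left(J \right)} = 84 J$ ($V{\left(J \right)} = 7 J \left(-3\right) \left(-4\right) = 7 - 3 J \left(-4\right) = 7 \cdot 12 J = 84 J$)
$L{\left(g,o \right)} = 12 - g$ ($L{\left(g,o \right)} = 20 - \left(\left(5 + g\right) + 3\right) = 20 - \left(8 + g\right) = 12 - g$)
$\left(\left(-1\right) \left(-1254\right) + L{\left(57,V{\left(-4 \right)} \right)}\right) + 2207 = \left(\left(-1\right) \left(-1254\right) + \left(12 - 57\right)\right) + 2207 = \left(1254 + \left(12 - 57\right)\right) + 2207 = \left(1254 - 45\right) + 2207 = 1209 + 2207 = 3416$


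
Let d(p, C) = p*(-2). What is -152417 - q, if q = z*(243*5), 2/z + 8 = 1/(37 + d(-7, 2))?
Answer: -61909789/407 ≈ -1.5211e+5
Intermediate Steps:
d(p, C) = -2*p
z = -102/407 (z = 2/(-8 + 1/(37 - 2*(-7))) = 2/(-8 + 1/(37 + 14)) = 2/(-8 + 1/51) = 2/(-407/51) = 2*(-51/407) = -102/407 ≈ -0.25061)
q = -123930/407 (q = -24786*5/407 = -102/407*1215 = -123930/407 ≈ -304.50)
-152417 - q = -152417 - 1*(-123930/407) = -152417 + 123930/407 = -61909789/407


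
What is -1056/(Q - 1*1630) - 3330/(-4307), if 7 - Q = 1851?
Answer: 2686102/2493753 ≈ 1.0771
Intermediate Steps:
Q = -1844 (Q = 7 - 1*1851 = 7 - 1851 = -1844)
-1056/(Q - 1*1630) - 3330/(-4307) = -1056/(-1844 - 1*1630) - 3330/(-4307) = -1056/(-1844 - 1630) - 3330*(-1/4307) = -1056/(-3474) + 3330/4307 = -1056*(-1/3474) + 3330/4307 = 176/579 + 3330/4307 = 2686102/2493753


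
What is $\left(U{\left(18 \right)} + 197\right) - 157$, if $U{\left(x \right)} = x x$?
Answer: $364$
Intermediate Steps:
$U{\left(x \right)} = x^{2}$
$\left(U{\left(18 \right)} + 197\right) - 157 = \left(18^{2} + 197\right) - 157 = \left(324 + 197\right) - 157 = 521 - 157 = 364$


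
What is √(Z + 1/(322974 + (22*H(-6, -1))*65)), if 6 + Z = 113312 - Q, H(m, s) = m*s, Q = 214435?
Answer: I*√11116914265268610/331554 ≈ 318.01*I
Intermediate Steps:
Z = -101129 (Z = -6 + (113312 - 1*214435) = -6 + (113312 - 214435) = -6 - 101123 = -101129)
√(Z + 1/(322974 + (22*H(-6, -1))*65)) = √(-101129 + 1/(322974 + (22*(-6*(-1)))*65)) = √(-101129 + 1/(322974 + (22*6)*65)) = √(-101129 + 1/(322974 + 132*65)) = √(-101129 + 1/(322974 + 8580)) = √(-101129 + 1/331554) = √(-33529724465/331554) = I*√11116914265268610/331554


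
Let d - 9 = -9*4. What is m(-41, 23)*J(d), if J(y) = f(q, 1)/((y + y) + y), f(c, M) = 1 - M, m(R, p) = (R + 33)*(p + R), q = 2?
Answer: 0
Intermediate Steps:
m(R, p) = (33 + R)*(R + p)
d = -27 (d = 9 - 9*4 = 9 - 36 = -27)
J(y) = 0 (J(y) = (1 - 1*1)/((y + y) + y) = (1 - 1)/(2*y + y) = 0/((3*y)) = 0*(1/(3*y)) = 0)
m(-41, 23)*J(d) = ((-41)² + 33*(-41) + 33*23 - 41*23)*0 = (1681 - 1353 + 759 - 943)*0 = 144*0 = 0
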